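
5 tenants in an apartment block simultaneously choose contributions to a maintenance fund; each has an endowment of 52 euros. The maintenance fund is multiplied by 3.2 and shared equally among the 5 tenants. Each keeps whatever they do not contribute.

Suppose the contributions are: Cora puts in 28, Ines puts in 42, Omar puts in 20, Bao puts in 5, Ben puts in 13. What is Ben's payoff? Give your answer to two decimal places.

108.12 euros

Total contributed: 28 + 42 + 20 + 5 + 13 = 108.
Each receives 3.2 × 108 / 5 = 69.12 from the maintenance fund.
Ben keeps 52 − 13 = 39, so Ben's payoff is 39 + 69.12 = 108.12.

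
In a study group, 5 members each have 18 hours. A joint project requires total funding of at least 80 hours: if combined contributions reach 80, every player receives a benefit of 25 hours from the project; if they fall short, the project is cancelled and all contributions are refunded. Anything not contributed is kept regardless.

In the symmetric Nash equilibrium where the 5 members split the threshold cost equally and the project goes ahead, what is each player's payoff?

Equal share of the threshold: 80/5 = 16.
At this profile no one gains by cutting their contribution: any cut drops the total below 80, the project is cancelled, contributions are refunded, and the deviator ends with 18, which is less than 18 − 16 + 25 = 27. Contributing more than 16 just wastes the excess. So contributing exactly 16 is a best response.
Each player's payoff: 18 − 16 + 25 = 27.

27 hours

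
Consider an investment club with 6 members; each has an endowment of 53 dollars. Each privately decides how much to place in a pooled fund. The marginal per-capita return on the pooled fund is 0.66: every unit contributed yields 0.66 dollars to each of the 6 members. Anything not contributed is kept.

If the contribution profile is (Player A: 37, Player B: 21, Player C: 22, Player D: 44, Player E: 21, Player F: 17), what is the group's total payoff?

Total contributed: 37 + 21 + 22 + 44 + 21 + 17 = 162; total kept: 6 × 53 − 162 = 156.
The pooled fund pays out 0.66 × 6 × 162 = 641.52 in aggregate.
Group total = 156 + 641.52 = 797.52.

797.52 dollars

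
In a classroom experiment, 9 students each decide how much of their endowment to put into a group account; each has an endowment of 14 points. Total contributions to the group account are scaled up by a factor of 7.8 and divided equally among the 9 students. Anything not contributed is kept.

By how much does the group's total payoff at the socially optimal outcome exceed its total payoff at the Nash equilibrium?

856.80 points

Each contributed unit returns 7.8/9 = 0.8667 to its contributor — below 1 — so contributing 0 is dominant for every player. At the Nash equilibrium everyone keeps their 14, and the group total is 9 × 14 = 126.
Each contributed unit returns 7.800 to the group as a whole (0.8667 to each of 9 players), which exceeds 1, so the social optimum is full contribution: group total = 7.800 × 126 = 982.80.
Efficiency loss = 982.80 − 126 = 856.80.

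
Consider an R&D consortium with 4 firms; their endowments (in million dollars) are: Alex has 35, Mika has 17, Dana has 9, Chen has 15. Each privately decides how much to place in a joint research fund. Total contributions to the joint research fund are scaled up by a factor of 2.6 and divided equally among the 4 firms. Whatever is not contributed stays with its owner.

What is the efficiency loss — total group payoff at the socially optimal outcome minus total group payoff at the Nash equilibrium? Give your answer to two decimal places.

121.60 million dollars

The private return per contributed unit is 2.6/4 = 0.6500 < 1 for every player regardless of endowment, so the Nash equilibrium is zero contribution and the group total is Σ E_j = 35 + 17 + 9 + 15 = 76.
Each contributed unit returns 2.600 to the group, so the social optimum is full contribution by everyone: group total = 2.600 × 76 = 197.60.
Efficiency loss = (2.600 − 1) × 76 = 121.60.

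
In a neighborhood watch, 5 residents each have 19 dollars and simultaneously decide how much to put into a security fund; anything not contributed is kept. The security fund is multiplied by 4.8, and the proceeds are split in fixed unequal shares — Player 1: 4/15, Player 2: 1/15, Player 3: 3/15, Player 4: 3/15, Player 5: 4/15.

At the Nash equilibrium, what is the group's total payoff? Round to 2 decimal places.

For player j, contributing a unit is worthwhile iff 4.8 × (j's share) ≥ 1, i.e. iff j's share is at least 0.2083.
The shares above 0.2083 belong to Player 1 and Player 5, contributing 19 each; the remaining 3 contribute 0. Total contributed: 38.
The security fund pays out 4.8 × 38 = 182.40 in total (split across the unequal shares, but the aggregate is all that matters for the group sum).
The 3 free-riders keep 19 each, adding 57. Group total = 57 + 182.40 = 239.40.

239.40 dollars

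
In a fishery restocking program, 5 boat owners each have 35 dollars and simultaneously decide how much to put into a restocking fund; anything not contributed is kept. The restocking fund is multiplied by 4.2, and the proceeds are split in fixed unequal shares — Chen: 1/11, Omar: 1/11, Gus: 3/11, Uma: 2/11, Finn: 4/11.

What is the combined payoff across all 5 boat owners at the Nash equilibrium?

For player j, contributing a unit is worthwhile iff 4.2 × (j's share) ≥ 1, i.e. iff j's share is at least 0.2381.
Gus and Finn clear that bar, contributing 35 each; the remaining 3 contribute 0. Total contributed: 70.
The restocking fund pays out 4.2 × 70 = 294.00 in total (split across the unequal shares, but the aggregate is all that matters for the group sum).
The 3 free-riders keep 35 each, adding 105. Group total = 105 + 294.00 = 399.00.

399.00 dollars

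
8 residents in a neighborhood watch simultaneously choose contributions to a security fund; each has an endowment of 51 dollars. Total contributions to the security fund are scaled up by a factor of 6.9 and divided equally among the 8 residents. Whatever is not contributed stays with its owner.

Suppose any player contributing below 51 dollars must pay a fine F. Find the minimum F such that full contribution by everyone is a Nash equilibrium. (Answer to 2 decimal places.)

Given the others contribute fully, the best deviation is to contribute 0 (any partial contribution still incurs the fine and gives up units whose private return 0.8625 is below 1).
Deviating from 51 to 0 saves 51 dollars but forfeits the deviator's share of the drop in the security fund: 6.9/8 × 51 = 43.99.
So the deviation gain is 51 − 43.99 = 7.01, and the fine must be at least 7.01 dollars to wipe it out.

7.01 dollars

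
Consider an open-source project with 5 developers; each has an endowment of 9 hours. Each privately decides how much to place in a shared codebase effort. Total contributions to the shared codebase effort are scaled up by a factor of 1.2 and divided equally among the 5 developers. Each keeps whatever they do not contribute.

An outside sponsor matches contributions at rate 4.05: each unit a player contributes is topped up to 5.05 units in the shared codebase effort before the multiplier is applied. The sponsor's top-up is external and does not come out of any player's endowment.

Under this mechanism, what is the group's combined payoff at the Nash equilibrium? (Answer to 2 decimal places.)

Under the mechanism each unit contributed yields 1.2 × 5.05 / 5 = 1.2120 back to its contributor per unit of net cost, which exceeds 1, making full contribution the dominant choice for everyone.
At the Nash equilibrium everyone contributes 9. Group total payoff = 1.2 × 5.05 × 45 = 272.70.

272.70 hours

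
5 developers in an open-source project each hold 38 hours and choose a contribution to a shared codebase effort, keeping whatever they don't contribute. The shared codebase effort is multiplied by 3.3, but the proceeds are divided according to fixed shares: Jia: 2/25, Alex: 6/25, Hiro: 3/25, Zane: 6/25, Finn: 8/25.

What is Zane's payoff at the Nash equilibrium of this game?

68.10 hours

For player j, contributing a unit is worthwhile iff 3.3 × (j's share) ≥ 1, i.e. iff j's share is at least 0.3030.
Only Finn (8/25) clears that bar, contributing 38; the remaining 4 contribute 0. Total contributed: 38.
Zane keeps 38 and receives 3.3 × 38 × 6/25 = 30.10 from the shared codebase effort, for a payoff of 68.10.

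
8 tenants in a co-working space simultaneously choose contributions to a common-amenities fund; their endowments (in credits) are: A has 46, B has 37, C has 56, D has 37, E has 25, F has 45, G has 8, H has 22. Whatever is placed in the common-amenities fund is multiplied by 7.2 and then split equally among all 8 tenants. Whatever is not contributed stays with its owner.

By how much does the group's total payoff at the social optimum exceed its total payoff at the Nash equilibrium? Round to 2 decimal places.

1711.20 credits

The private return per contributed unit is 7.2/8 = 0.9000 < 1 for every player regardless of endowment, so the Nash equilibrium is zero contribution and the group total is Σ E_j = 46 + 37 + 56 + 37 + 25 + 45 + 8 + 22 = 276.
Each contributed unit returns 7.200 to the group, so the social optimum is full contribution by everyone: group total = 7.200 × 276 = 1987.20.
Efficiency loss = (7.200 − 1) × 276 = 1711.20.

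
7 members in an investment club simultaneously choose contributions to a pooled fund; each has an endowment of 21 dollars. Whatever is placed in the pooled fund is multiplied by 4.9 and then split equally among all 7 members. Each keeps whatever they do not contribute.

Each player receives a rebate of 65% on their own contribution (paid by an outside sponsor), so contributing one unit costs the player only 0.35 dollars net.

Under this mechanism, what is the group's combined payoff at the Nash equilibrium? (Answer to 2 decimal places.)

815.85 dollars

Under the mechanism each unit contributed yields (4.9/7) / 0.35 = 2.0000 back to its contributor per unit of net cost, which exceeds 1, making full contribution the dominant choice for everyone.
So the Nash equilibrium is full contribution by all 7; the group earns 7 × (21 × 0.65 + 4.9 × 21) = 815.85.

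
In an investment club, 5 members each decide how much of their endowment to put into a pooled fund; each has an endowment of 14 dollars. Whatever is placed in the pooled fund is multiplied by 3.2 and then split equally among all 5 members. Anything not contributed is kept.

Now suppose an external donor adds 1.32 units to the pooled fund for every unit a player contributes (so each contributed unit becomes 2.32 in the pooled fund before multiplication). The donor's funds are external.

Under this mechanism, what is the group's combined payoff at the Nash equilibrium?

The effective private return per unit is now 3.2 × 2.32 / 5 = 1.4848 > 1, so every player's dominant strategy flips to full contribution.
So the Nash equilibrium is full contribution by all 5; the group earns 3.2 × 2.32 × 70 = 519.68.

519.68 dollars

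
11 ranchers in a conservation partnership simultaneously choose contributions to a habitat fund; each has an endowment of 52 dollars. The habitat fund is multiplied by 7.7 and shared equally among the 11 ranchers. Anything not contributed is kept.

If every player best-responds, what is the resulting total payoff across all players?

Each contributed unit returns 7.7/11 = 0.7000 to its contributor — below 1 — so contributing 0 is dominant for every player. At the Nash equilibrium everyone keeps their 52, and the group total is 11 × 52 = 572.

572.00 dollars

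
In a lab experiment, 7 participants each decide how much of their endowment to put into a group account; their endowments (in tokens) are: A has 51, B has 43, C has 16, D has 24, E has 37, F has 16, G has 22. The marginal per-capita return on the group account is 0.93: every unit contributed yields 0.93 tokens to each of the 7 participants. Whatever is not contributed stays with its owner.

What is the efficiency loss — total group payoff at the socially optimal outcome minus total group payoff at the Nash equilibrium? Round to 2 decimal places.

1151.59 tokens

The private return per contributed unit is 0.93 < 1 for everyone, so the Nash equilibrium is zero contribution and the group total is Σ E_j = 51 + 43 + 16 + 24 + 37 + 16 + 22 = 209.
Each contributed unit returns 6.510 to the group, so the social optimum is full contribution by everyone: group total = 6.510 × 209 = 1360.59.
Efficiency loss = (6.510 − 1) × 209 = 1151.59.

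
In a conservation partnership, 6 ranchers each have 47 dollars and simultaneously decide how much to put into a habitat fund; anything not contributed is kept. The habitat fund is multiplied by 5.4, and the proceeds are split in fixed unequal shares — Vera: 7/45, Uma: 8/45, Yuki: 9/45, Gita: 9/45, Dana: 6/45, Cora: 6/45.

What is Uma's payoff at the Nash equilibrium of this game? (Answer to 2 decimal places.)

For player j, contributing a unit is worthwhile iff 5.4 × (j's share) ≥ 1, i.e. iff j's share is at least 0.1852.
Yuki and Gita are above the threshold, contributing 47 each; the remaining 4 contribute 0. Total contributed: 94.
Uma keeps 47 and receives 5.4 × 94 × 8/45 = 90.24 from the habitat fund, for a payoff of 137.24.

137.24 dollars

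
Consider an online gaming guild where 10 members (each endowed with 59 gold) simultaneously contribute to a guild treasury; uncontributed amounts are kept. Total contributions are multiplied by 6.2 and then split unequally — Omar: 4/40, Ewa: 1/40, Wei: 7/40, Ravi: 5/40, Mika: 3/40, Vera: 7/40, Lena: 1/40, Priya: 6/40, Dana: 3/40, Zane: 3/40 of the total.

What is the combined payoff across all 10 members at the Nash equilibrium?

1203.60 gold

Each unit j contributes comes back to j as 6.2 × (j's share), so j prefers to contribute only if that share exceeds 1/6.2 = 0.1613; otherwise keeping the unit dominates.
The shares above 0.1613 belong to Wei and Vera, contributing 59 each; the remaining 8 contribute 0. Total contributed: 118.
The guild treasury pays out 6.2 × 118 = 731.60 in total (split across the unequal shares, but the aggregate is all that matters for the group sum).
The 8 free-riders keep 59 each, adding 472. Group total = 472 + 731.60 = 1203.60.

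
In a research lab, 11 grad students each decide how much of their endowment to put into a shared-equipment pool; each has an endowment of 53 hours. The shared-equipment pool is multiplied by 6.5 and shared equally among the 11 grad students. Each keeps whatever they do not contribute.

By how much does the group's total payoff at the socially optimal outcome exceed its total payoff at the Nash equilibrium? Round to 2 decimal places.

Each contributed unit returns 6.5/11 = 0.5909 to its contributor — below 1 — so contributing 0 is dominant for every player. At the Nash equilibrium everyone keeps their 53, and the group total is 11 × 53 = 583.
Each contributed unit returns 6.500 to the group as a whole (0.5909 to each of 11 players), which exceeds 1, so the social optimum is full contribution: group total = 6.500 × 583 = 3789.50.
Efficiency loss = 3789.50 − 583 = 3206.50.

3206.50 hours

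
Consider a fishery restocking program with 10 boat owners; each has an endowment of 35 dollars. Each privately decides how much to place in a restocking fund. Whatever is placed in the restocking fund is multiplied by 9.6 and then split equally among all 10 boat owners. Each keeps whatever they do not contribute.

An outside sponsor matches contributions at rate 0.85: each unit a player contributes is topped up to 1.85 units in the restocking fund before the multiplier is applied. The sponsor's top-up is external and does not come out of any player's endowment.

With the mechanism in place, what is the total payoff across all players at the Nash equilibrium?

6216.00 dollars

The effective private return per unit is now 9.6 × 1.85 / 10 = 1.7760 > 1, so every player's dominant strategy flips to full contribution.
At the Nash equilibrium everyone contributes 35. Group total payoff = 9.6 × 1.85 × 350 = 6216.00.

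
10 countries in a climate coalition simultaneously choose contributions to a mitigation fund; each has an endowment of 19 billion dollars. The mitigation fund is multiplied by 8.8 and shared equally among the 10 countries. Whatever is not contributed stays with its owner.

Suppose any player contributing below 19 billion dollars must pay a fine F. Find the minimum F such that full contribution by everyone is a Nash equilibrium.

2.28 billion dollars

Given the others contribute fully, the best deviation is to contribute 0 (any partial contribution still incurs the fine and gives up units whose private return 0.8800 is below 1).
Deviating from 19 to 0 saves 19 billion dollars but forfeits the deviator's share of the drop in the mitigation fund: 8.8/10 × 19 = 16.72.
So the deviation gain is 19 − 16.72 = 2.28, and the fine must be at least 2.28 billion dollars to wipe it out.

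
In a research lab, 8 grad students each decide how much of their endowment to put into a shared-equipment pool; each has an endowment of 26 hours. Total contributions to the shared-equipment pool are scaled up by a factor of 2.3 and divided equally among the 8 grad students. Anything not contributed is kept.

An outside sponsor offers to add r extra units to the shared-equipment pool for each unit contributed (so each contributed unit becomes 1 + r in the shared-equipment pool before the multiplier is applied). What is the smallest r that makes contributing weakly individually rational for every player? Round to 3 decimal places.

2.478

With matching at rate r, one contributed unit becomes (1 + r) in the shared-equipment pool and returns 2.3 × (1 + r) / 8 to the contributor.
Setting this equal to 1: 1 + r = 8/2.3 = 3.4783.
So the minimum matching rate is r = 3.4783 − 1 = 2.478.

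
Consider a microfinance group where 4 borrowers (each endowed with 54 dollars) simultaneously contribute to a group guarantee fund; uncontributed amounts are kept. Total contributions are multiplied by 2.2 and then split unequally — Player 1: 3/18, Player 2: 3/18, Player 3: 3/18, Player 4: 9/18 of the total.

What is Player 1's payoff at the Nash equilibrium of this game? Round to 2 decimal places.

73.80 dollars

For player j, contributing a unit is worthwhile iff 2.2 × (j's share) ≥ 1, i.e. iff j's share is at least 0.4545.
Only Player 4 (9/18) clears that bar, contributing 54; the remaining 3 contribute 0. Total contributed: 54.
Player 1 keeps 54 and receives 2.2 × 54 × 3/18 = 19.80 from the group guarantee fund, for a payoff of 73.80.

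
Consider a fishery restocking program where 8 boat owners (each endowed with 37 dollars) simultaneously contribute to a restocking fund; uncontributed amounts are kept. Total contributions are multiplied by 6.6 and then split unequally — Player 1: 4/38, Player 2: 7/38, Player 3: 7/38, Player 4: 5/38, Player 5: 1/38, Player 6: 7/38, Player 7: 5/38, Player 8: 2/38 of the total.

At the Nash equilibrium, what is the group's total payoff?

917.60 dollars

A player with share s gets back 6.6·s per unit contributed, so full contribution is dominant for anyone with s > 1/6.6 = 0.1515 and zero contribution is dominant for anyone below.
Player 2, Player 3 and Player 6 clear that bar, contributing 37 each; the remaining 5 contribute 0. Total contributed: 111.
The restocking fund pays out 6.6 × 111 = 732.60 in total (split across the unequal shares, but the aggregate is all that matters for the group sum).
The 5 free-riders keep 37 each, adding 185. Group total = 185 + 732.60 = 917.60.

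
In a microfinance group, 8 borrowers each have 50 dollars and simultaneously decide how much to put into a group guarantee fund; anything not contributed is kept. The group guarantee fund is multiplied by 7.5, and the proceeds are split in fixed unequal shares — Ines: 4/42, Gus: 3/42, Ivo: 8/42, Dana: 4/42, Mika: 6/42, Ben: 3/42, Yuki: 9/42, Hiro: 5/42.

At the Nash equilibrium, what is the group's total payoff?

A player with share s gets back 7.5·s per unit contributed, so full contribution is dominant for anyone with s > 1/7.5 = 0.1333 and zero contribution is dominant for anyone below.
The shares above 0.1333 belong to Ivo, Mika and Yuki, contributing 50 each; the remaining 5 contribute 0. Total contributed: 150.
The group guarantee fund pays out 7.5 × 150 = 1125.00 in total (split across the unequal shares, but the aggregate is all that matters for the group sum).
The 5 free-riders keep 50 each, adding 250. Group total = 250 + 1125.00 = 1375.00.

1375.00 dollars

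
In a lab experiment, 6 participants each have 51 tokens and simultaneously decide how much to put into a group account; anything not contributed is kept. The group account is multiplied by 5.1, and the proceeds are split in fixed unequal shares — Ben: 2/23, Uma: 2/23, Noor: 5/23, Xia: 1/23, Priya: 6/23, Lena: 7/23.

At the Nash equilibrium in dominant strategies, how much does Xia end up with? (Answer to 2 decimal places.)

84.93 tokens

Each unit j contributes comes back to j as 5.1 × (j's share), so j prefers to contribute only if that share exceeds 1/5.1 = 0.1961; otherwise keeping the unit dominates.
Noor, Priya and Lena clear that bar, contributing 51 each; the remaining 3 contribute 0. Total contributed: 153.
Xia keeps 51 and receives 5.1 × 153 × 1/23 = 33.93 from the group account, for a payoff of 84.93.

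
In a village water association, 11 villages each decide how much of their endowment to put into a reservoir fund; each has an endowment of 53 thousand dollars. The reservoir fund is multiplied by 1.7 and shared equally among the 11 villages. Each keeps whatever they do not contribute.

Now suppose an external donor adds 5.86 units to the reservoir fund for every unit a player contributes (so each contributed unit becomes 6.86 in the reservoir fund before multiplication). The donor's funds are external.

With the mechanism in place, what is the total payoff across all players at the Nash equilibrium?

6798.95 thousand dollars

The effective private return per unit is now 1.7 × 6.86 / 11 = 1.0602 > 1, so every player's dominant strategy flips to full contribution.
At the Nash equilibrium everyone contributes 53. Group total payoff = 1.7 × 6.86 × 583 = 6798.95.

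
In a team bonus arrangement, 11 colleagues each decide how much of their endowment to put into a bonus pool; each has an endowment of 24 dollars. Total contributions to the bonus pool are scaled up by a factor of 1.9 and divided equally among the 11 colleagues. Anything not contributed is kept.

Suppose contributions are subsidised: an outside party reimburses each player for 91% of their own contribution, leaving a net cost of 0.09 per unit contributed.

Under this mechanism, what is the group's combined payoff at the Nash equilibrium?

741.84 dollars

The effective private return per unit is now (1.9/11) / 0.09 = 1.9192 > 1, so every player's dominant strategy flips to full contribution.
So the Nash equilibrium is full contribution by all 11; the group earns 11 × (24 × 0.91 + 1.9 × 24) = 741.84.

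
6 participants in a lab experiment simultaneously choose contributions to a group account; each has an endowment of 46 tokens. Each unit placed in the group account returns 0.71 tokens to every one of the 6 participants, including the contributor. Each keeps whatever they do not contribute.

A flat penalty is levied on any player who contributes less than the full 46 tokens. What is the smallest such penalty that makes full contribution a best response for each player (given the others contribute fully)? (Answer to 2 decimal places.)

Given the others contribute fully, the best deviation is to contribute 0 (any partial contribution still incurs the fine and gives up units whose private return 0.71 is below 1).
Deviating from 46 to 0 saves 46 tokens but forfeits the deviator's share of the drop in the group account: 0.71 × 46 = 32.66.
So the deviation gain is 46 − 32.66 = 13.34, and the fine must be at least 13.34 tokens to wipe it out.

13.34 tokens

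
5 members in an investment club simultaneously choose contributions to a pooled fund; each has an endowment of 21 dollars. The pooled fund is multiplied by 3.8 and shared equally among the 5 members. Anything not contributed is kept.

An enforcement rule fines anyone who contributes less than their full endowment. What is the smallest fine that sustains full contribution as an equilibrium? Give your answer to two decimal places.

5.04 dollars

Given the others contribute fully, the best deviation is to contribute 0 (any partial contribution still incurs the fine and gives up units whose private return 0.7600 is below 1).
Deviating from 21 to 0 saves 21 dollars but forfeits the deviator's share of the drop in the pooled fund: 3.8/5 × 21 = 15.96.
So the deviation gain is 21 − 15.96 = 5.04, and the fine must be at least 5.04 dollars to wipe it out.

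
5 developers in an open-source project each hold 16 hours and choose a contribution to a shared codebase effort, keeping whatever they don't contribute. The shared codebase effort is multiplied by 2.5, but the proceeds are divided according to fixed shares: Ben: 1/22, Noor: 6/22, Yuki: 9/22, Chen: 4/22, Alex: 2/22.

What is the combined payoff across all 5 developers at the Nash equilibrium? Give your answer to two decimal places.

For player j, contributing a unit is worthwhile iff 2.5 × (j's share) ≥ 1, i.e. iff j's share is at least 0.4000.
The only share above 0.4000 is Yuki's 9/22, contributing 16; the remaining 4 contribute 0. Total contributed: 16.
The shared codebase effort pays out 2.5 × 16 = 40.00 in total (split across the unequal shares, but the aggregate is all that matters for the group sum).
The 4 free-riders keep 16 each, adding 64. Group total = 64 + 40.00 = 104.00.

104.00 hours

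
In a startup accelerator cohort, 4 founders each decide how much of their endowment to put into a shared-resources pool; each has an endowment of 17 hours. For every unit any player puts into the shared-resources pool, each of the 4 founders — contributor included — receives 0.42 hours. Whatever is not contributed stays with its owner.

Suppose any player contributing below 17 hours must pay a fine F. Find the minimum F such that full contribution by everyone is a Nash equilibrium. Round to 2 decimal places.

9.86 hours

Given the others contribute fully, the best deviation is to contribute 0 (any partial contribution still incurs the fine and gives up units whose private return 0.42 is below 1).
Deviating from 17 to 0 saves 17 hours but forfeits the deviator's share of the drop in the shared-resources pool: 0.42 × 17 = 7.14.
So the deviation gain is 17 − 7.14 = 9.86, and the fine must be at least 9.86 hours to wipe it out.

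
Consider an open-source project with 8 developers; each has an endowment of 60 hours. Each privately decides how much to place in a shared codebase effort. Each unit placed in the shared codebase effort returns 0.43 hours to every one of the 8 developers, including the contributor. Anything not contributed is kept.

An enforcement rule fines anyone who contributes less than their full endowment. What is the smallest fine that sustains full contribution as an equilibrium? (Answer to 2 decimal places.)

Given the others contribute fully, the best deviation is to contribute 0 (any partial contribution still incurs the fine and gives up units whose private return 0.43 is below 1).
Deviating from 60 to 0 saves 60 hours but forfeits the deviator's share of the drop in the shared codebase effort: 0.43 × 60 = 25.80.
So the deviation gain is 60 − 25.80 = 34.20, and the fine must be at least 34.20 hours to wipe it out.

34.20 hours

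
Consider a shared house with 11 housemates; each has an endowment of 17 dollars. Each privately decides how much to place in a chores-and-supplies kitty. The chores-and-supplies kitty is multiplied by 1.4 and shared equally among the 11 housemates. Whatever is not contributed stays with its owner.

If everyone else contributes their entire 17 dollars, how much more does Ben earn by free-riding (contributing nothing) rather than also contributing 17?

14.84 dollars

Switching from a contribution of 17 to 0 lets Ben keep an extra 17 dollars, but lowers the chores-and-supplies kitty by 17, which costs Ben their own share of that drop: 1.4/11 × 17 = 2.16.
Net gain = 17 − 2.16 = 14.84. The private return per contributed unit (0.1273) is below 1, so free-riding is indeed the best response regardless of what the others do.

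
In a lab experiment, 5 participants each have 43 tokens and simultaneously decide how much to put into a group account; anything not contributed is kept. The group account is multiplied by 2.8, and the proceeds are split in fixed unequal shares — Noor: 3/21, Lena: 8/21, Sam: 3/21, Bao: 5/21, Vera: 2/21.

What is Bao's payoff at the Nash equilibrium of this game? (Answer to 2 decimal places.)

71.67 tokens

Player j's private return per contributed unit is 2.8 × (j's share). Contributing is weakly dominant for j when that share is at least 1/2.8 = 0.3571, and contributing 0 is dominant otherwise.
The only share above 0.3571 is Lena's 8/21, contributing 43; the remaining 4 contribute 0. Total contributed: 43.
Bao keeps 43 and receives 2.8 × 43 × 5/21 = 28.67 from the group account, for a payoff of 71.67.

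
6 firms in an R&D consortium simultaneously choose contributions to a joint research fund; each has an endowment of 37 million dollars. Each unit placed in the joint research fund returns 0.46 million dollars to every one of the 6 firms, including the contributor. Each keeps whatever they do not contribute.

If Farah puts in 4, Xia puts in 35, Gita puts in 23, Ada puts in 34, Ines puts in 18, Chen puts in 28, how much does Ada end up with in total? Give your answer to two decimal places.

68.32 million dollars

Total contributed: 4 + 35 + 23 + 34 + 18 + 28 = 142.
Each receives 0.46 × 142 = 65.32 from the joint research fund.
Ada keeps 37 − 34 = 3, so Ada's payoff is 3 + 65.32 = 68.32.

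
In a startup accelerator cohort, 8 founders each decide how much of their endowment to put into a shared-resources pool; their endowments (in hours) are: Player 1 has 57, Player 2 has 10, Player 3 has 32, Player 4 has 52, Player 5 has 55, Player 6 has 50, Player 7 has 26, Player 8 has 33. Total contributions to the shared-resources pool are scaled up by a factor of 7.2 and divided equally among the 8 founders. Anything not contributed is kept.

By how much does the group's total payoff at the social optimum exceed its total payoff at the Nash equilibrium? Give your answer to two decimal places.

The private return per contributed unit is 7.2/8 = 0.9000 < 1 for every player regardless of endowment, so the Nash equilibrium is zero contribution and the group total is Σ E_j = 57 + 10 + 32 + 52 + 55 + 50 + 26 + 33 = 315.
Each contributed unit returns 7.200 to the group, so the social optimum is full contribution by everyone: group total = 7.200 × 315 = 2268.00.
Efficiency loss = (7.200 − 1) × 315 = 1953.00.

1953.00 hours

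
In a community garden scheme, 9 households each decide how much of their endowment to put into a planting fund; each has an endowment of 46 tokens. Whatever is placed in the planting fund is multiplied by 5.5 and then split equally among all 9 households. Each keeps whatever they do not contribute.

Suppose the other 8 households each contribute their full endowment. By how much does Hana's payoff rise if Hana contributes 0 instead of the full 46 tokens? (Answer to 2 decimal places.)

Switching from a contribution of 46 to 0 lets Hana keep an extra 46 tokens, but lowers the planting fund by 46, which costs Hana their own share of that drop: 5.5/9 × 46 = 28.11.
Net gain = 46 − 28.11 = 17.89. The private return per contributed unit (0.6111) is below 1, so free-riding is indeed the best response regardless of what the others do.

17.89 tokens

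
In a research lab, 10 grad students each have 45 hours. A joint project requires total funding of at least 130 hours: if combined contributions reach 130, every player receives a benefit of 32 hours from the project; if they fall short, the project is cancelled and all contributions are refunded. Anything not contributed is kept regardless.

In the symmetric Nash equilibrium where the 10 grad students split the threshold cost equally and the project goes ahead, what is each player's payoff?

Equal share of the threshold: 130/10 = 13.
At this profile no one gains by cutting their contribution: any cut drops the total below 130, the project is cancelled, contributions are refunded, and the deviator ends with 45, which is less than 45 − 13 + 32 = 64. Contributing more than 13 just wastes the excess. So contributing exactly 13 is a best response.
Each player's payoff: 45 − 13 + 32 = 64.

64 hours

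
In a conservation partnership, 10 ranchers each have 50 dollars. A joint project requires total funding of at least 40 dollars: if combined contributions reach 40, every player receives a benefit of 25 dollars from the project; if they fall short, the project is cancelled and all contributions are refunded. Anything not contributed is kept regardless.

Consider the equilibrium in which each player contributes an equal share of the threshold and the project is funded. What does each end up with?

Equal share of the threshold: 40/10 = 4.
At this profile no one gains by cutting their contribution: any cut drops the total below 40, the project is cancelled, contributions are refunded, and the deviator ends with 50, which is less than 50 − 4 + 25 = 71. Contributing more than 4 just wastes the excess. So contributing exactly 4 is a best response.
Each player's payoff: 50 − 4 + 25 = 71.

71 dollars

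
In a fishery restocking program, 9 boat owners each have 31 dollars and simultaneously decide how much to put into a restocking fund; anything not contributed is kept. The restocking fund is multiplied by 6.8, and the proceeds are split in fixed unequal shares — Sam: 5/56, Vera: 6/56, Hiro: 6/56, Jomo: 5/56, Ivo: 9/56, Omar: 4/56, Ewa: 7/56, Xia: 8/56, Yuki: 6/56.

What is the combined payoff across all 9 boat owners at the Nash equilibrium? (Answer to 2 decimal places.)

458.80 dollars

A player with share s gets back 6.8·s per unit contributed, so full contribution is dominant for anyone with s > 1/6.8 = 0.1471 and zero contribution is dominant for anyone below.
Only Ivo (9/56) clears that bar, contributing 31; the remaining 8 contribute 0. Total contributed: 31.
The restocking fund pays out 6.8 × 31 = 210.80 in total (split across the unequal shares, but the aggregate is all that matters for the group sum).
The 8 free-riders keep 31 each, adding 248. Group total = 248 + 210.80 = 458.80.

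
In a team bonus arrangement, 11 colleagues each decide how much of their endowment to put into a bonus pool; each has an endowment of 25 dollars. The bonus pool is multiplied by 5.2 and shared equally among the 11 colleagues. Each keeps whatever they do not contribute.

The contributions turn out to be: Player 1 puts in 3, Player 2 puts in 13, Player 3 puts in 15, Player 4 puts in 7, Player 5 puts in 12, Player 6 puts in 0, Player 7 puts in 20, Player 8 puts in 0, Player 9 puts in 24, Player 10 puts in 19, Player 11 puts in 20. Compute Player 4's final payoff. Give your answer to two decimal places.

Total contributed: 3 + 13 + 15 + 7 + 12 + 0 + 20 + 0 + 24 + 19 + 20 = 133.
Each receives 5.2 × 133 / 11 = 62.87 from the bonus pool.
Player 4 keeps 25 − 7 = 18, so Player 4's payoff is 18 + 62.87 = 80.87.

80.87 dollars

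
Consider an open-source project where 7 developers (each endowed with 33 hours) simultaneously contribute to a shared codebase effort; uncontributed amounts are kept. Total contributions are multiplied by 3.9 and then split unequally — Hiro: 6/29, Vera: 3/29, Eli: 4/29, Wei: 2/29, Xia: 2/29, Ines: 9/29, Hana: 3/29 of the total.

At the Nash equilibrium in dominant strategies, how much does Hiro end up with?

A player with share s gets back 3.9·s per unit contributed, so full contribution is dominant for anyone with s > 1/3.9 = 0.2564 and zero contribution is dominant for anyone below.
The only share above 0.2564 is Ines's 9/29, contributing 33; the remaining 6 contribute 0. Total contributed: 33.
Hiro keeps 33 and receives 3.9 × 33 × 6/29 = 26.63 from the shared codebase effort, for a payoff of 59.63.

59.63 hours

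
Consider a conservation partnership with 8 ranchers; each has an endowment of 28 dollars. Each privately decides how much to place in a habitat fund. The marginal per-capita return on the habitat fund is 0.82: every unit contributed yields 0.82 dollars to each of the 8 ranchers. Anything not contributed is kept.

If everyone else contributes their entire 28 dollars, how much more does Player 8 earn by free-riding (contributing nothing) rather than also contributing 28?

Switching from a contribution of 28 to 0 lets Player 8 keep an extra 28 dollars, but lowers the habitat fund by 28, which costs Player 8 their own share of that drop: 0.82 × 28 = 22.96.
Net gain = 28 − 22.96 = 5.04. The private return per contributed unit (0.82) is below 1, so free-riding is indeed the best response regardless of what the others do.

5.04 dollars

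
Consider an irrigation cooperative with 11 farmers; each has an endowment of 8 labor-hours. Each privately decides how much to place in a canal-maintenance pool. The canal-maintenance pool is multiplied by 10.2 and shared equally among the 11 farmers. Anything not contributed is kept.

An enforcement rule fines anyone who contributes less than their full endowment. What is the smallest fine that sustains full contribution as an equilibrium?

Given the others contribute fully, the best deviation is to contribute 0 (any partial contribution still incurs the fine and gives up units whose private return 0.9273 is below 1).
Deviating from 8 to 0 saves 8 labor-hours but forfeits the deviator's share of the drop in the canal-maintenance pool: 10.2/11 × 8 = 7.42.
So the deviation gain is 8 − 7.42 = 0.58, and the fine must be at least 0.58 labor-hours to wipe it out.

0.58 labor-hours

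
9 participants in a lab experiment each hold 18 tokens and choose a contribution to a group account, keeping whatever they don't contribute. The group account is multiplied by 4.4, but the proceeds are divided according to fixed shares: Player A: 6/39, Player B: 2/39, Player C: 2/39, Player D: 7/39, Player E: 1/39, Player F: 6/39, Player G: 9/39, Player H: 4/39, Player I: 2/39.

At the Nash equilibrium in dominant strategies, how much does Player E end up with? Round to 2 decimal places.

Each unit j contributes comes back to j as 4.4 × (j's share), so j prefers to contribute only if that share exceeds 1/4.4 = 0.2273; otherwise keeping the unit dominates.
The only share above 0.2273 is Player G's 9/39, contributing 18; the remaining 8 contribute 0. Total contributed: 18.
Player E keeps 18 and receives 4.4 × 18 × 1/39 = 2.03 from the group account, for a payoff of 20.03.

20.03 tokens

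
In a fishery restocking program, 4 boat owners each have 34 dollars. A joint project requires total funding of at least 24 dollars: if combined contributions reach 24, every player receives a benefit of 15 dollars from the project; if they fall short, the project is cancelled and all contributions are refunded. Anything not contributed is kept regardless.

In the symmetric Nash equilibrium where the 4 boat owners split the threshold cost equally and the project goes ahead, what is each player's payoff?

43 dollars

Equal share of the threshold: 24/4 = 6.
At this profile no one gains by cutting their contribution: any cut drops the total below 24, the project is cancelled, contributions are refunded, and the deviator ends with 34, which is less than 34 − 6 + 15 = 43. Contributing more than 6 just wastes the excess. So contributing exactly 6 is a best response.
Each player's payoff: 34 − 6 + 15 = 43.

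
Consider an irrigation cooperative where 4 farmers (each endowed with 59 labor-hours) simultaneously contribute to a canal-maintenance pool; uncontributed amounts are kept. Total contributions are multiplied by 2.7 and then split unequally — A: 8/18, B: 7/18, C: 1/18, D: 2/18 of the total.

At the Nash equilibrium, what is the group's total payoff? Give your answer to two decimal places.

436.60 labor-hours

A player with share s gets back 2.7·s per unit contributed, so full contribution is dominant for anyone with s > 1/2.7 = 0.3704 and zero contribution is dominant for anyone below.
A and B clear that bar, contributing 59 each; the remaining 2 contribute 0. Total contributed: 118.
The canal-maintenance pool pays out 2.7 × 118 = 318.60 in total (split across the unequal shares, but the aggregate is all that matters for the group sum).
The 2 free-riders keep 59 each, adding 118. Group total = 118 + 318.60 = 436.60.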